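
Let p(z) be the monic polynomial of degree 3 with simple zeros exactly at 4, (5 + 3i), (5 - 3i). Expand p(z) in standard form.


The polynomial is p(z) = ∏_{α ∈ S} (z − α), where S = {4, (5 + 3i), (5 - 3i)}.
Expanding the product yields: p(z) = z^3 -14·z^2 + 74·z -136.
Note conjugate pairs combine to real quadratics: (z − (5+3i))(z − (5−3i)) = z² − 10z + 34.
The resulting polynomial has degree 3 and real coefficients as required.

p(z) = z^3 -14·z^2 + 74·z -136.


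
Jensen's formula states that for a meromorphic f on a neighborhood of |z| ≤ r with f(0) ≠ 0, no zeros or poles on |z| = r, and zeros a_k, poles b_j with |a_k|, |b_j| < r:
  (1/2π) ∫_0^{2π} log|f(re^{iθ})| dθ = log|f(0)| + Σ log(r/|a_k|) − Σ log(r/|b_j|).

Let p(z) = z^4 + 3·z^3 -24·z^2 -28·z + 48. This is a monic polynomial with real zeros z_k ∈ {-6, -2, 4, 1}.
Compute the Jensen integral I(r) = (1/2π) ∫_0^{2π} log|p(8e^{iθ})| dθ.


Zeros: -6, -2, 1, 4; r = 8.
Inside |z| < r: -6, -2, 1, 4. Outside (|z| ≥ r): ∅.
p(0) = 48, so log|p(0)| = log(48) = 3.8712.
Apply Jensen: I(r) = log|p(0)| + Σ_k log(r/|z_k|), summed over zeros inside |z| < r.
  log(r/|z_k|) for z_k = -6: log(8/6) = 0.2877
  log(r/|z_k|) for z_k = -2: log(8/2) = 1.3863
  log(r/|z_k|) for z_k = 4: log(8/4) = 0.6931
  log(r/|z_k|) for z_k = 1: log(8/1) = 2.0794
Sum over inside zeros: 4.4466.
I(r) = log|p(0)| + (inside sum) = 3.8712 + 4.4466 = 8.3178.
Closed form (all zeros inside, monic): I(r) = n·log(r) = 4·log(8) = 8.3178. ✓

I(r) ≈ 8.3178.


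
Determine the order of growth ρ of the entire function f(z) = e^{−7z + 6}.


|e^{−7z + 6}| = e^{Re(-7·z) + 6} ≤ e^{7|z|^1 + 6} = e^{7r^1 + 6} on |z| = r, so ρ ≤ 1. Choosing z on |z|=r so that -7·z is real positive (always possible by picking arg z appropriately) gives |f(z)| = e^{7r^1 + 6}, matching the bound. The additive constant 6 does not affect log log M(r) ~ 1·log r. Hence ρ = 1.
Therefore ρ = 1.

Order ρ = 1.


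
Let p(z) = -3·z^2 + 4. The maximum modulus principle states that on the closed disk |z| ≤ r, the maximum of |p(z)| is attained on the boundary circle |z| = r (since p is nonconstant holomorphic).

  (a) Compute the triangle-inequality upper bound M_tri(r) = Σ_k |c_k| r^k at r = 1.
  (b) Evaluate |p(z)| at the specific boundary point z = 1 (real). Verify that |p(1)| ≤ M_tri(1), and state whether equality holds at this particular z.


Coefficients: c_0 = 4, c_1 = 0, c_2 = -3. Radius r = 1.
Part (a). Triangle bound: M_tri(r) = Σ_k |c_k| r^k
  = |4|·1^0 + |0|·1^1 + |-3|·1^2
  = 4 + 0 + 3 = 7.
This bounds M(r) := max_{|z|=r} |p(z)| from above; equality holds iff all terms c_k z^k can be made to align in phase at a single z on |z|=r.
Part (b). At z = 1 (real, on the circle |z| = r):
  p(1) = (4)·1^0 + (0)·1^1 + (-3)·1^2 = 1.
  |p(1)| = 1.
Check: |p(1)| = 1 ≤ 7 = M_tri(1). ✓ Equality does not hold at z = 1 (the coefficients have mixed signs, so the terms do not all align in phase there).

M_tri(1) = 7; |p(1)| = 1; equality at z=1: no.


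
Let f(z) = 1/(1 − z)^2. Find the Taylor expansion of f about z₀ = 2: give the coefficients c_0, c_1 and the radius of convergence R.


Let w = z − z₀, so z = z₀ + w.
Then 1 − z = 1 − (z₀ + w) = (1 − z₀) − w = -1 − w.
f(z) = 1/(-1 − w)^2 = (1/(-1)^2) · (1 − w/(-1))^{−2}.
By the binomial series (1−u)^{−2} = Σ_{n≥0} C(n+1, 1) u^n for |u|<1, with u = w/(-1):
  c_n = C(n+1, 1) / (-1)^(n+2).
  c_0 = 1/(-1)^2 = 1.
  c_1 = 2/(-1)^3 = -2.
The series is valid for |w/d| < 1, i.e. |z − z₀| < |d|.
Radius of convergence: R = |1 − z₀| = |-1| = 1 (distance from z₀ to the singularity z = 1).

c_0 = 1, c_1 = -2; R = 1.


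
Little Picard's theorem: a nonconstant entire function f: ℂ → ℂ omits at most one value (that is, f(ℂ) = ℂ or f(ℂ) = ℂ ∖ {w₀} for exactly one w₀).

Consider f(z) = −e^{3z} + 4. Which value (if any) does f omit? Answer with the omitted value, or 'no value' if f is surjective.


Little Picard bounds the complement of f(ℂ) to at most one point.
e^{3z} is never zero on ℂ, so -1·e^{3z} takes every value in ℂ ∖ {0}. Adding 4 shifts the range to ℂ ∖ {4}. Thus f omits exactly the value 4.

Omitted value: 4.


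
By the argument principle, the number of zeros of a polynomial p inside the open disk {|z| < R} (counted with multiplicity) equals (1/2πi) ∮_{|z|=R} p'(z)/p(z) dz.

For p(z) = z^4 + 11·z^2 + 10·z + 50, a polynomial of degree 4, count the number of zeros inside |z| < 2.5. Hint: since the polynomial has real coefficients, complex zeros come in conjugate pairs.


The zeros of p are: (1 + 3i), (1 - 3i), (-1 + 2i), (-1 - 2i).
Their magnitudes are: 3.162, 3.162, 2.236, 2.236.
Zeros with |z| < R = 2.5: (-1 + 2i), (-1 - 2i).
Count = 2.
By the argument principle, (1/2πi) ∮_{|z|=R} p'(z)/p(z) dz equals exactly this count.

Number of zeros inside |z| < 2.5: 2.


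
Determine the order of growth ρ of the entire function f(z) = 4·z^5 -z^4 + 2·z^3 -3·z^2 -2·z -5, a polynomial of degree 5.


|f(z)| ≤ Σ|c_k|·r^k = O(r^5) as r → ∞. Polynomial growth is O(e^{r^ε}) for every ε > 0 (since r^5/e^{r^ε} → 0), so ρ ≤ ε for all ε > 0, i.e. ρ = 0. Every nonconstant polynomial has order 0.
Therefore ρ = 0.

Order ρ = 0.


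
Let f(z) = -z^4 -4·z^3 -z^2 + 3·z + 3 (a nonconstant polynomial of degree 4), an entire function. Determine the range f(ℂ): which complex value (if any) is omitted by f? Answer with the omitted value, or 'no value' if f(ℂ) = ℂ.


Little Picard bounds the complement of f(ℂ) to at most one point.
For every w ∈ ℂ, the equation p(z) − w = 0 is a nonconstant polynomial in z and hence has at least one root by the fundamental theorem of algebra. So p is surjective onto ℂ, omitting no value.

Omitted value: no value.


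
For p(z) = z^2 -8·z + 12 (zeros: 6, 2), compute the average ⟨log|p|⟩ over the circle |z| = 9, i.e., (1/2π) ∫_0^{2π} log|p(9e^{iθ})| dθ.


Zeros: 2, 6; r = 9.
Inside |z| < r: 2, 6. Outside (|z| ≥ r): ∅.
p(0) = 12, so log|p(0)| = log(12) = 2.4849.
Apply Jensen: I(r) = log|p(0)| + Σ_k log(r/|z_k|), summed over zeros inside |z| < r.
  log(r/|z_k|) for z_k = 6: log(9/6) = 0.4055
  log(r/|z_k|) for z_k = 2: log(9/2) = 1.5041
Sum over inside zeros: 1.9095.
I(r) = log|p(0)| + (inside sum) = 2.4849 + 1.9095 = 4.3944.
Closed form (all zeros inside, monic): I(r) = n·log(r) = 2·log(9) = 4.3944. ✓

I(r) ≈ 4.3944.


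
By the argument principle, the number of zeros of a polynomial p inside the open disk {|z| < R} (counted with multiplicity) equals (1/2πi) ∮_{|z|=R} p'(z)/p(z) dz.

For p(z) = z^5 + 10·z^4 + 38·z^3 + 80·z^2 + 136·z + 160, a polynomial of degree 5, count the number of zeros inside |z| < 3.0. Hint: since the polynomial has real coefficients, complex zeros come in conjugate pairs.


The zeros of p are: -4, (-3 + 1i), (-3 - 1i), (0 + 2i), (0 - 2i).
Their magnitudes are: 4, 3.162, 3.162, 2, 2.
Zeros with |z| < R = 3.0: (0 + 2i), (0 - 2i).
Count = 2.
By the argument principle, (1/2πi) ∮_{|z|=R} p'(z)/p(z) dz equals exactly this count.

Number of zeros inside |z| < 3.0: 2.


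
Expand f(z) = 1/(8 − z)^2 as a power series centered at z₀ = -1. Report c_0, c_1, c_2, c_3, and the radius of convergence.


Let w = z − z₀, so z = z₀ + w.
Then 8 − z = 8 − (z₀ + w) = (8 − z₀) − w = 9 − w.
f(z) = 1/(9 − w)^2 = (1/(9)^2) · (1 − w/(9))^{−2}.
By the binomial series (1−u)^{−2} = Σ_{n≥0} C(n+1, 1) u^n for |u|<1, with u = w/(9):
  c_n = C(n+1, 1) / (9)^(n+2).
  c_0 = 1/(9)^2 = 1/81.
  c_1 = 2/(9)^3 = 2/729.
  c_2 = 3/(9)^4 = 1/2187.
  c_3 = 4/(9)^5 = 4/59049.
The series is valid for |w/d| < 1, i.e. |z − z₀| < |d|.
Radius of convergence: R = |8 − z₀| = |9| = 9 (distance from z₀ to the singularity z = 8).

c_0 = 1/81, c_1 = 2/729, c_2 = 1/2187, c_3 = 4/59049; R = 9.


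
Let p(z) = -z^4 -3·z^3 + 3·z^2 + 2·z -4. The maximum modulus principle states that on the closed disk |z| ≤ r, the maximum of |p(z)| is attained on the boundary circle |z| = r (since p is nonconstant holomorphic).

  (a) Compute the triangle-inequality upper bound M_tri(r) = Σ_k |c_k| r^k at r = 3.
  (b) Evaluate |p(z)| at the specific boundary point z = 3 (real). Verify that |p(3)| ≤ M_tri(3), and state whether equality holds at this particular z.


Coefficients: c_0 = -4, c_1 = 2, c_2 = 3, c_3 = -3, c_4 = -1. Radius r = 3.
Part (a). Triangle bound: M_tri(r) = Σ_k |c_k| r^k
  = |-4|·3^0 + |2|·3^1 + |3|·3^2 + |-3|·3^3 + |-1|·3^4
  = 4 + 6 + 27 + 81 + 81 = 199.
This bounds M(r) := max_{|z|=r} |p(z)| from above; equality holds iff all terms c_k z^k can be made to align in phase at a single z on |z|=r.
Part (b). At z = 3 (real, on the circle |z| = r):
  p(3) = (-4)·3^0 + (2)·3^1 + (3)·3^2 + (-3)·3^3 + (-1)·3^4 = -133.
  |p(3)| = 133.
Check: |p(3)| = 133 ≤ 199 = M_tri(3). ✓ Equality does not hold at z = 3 (the coefficients have mixed signs, so the terms do not all align in phase there).

M_tri(3) = 199; |p(3)| = 133; equality at z=3: no.


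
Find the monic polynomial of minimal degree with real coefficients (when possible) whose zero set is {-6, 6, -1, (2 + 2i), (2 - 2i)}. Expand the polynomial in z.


The polynomial is p(z) = ∏_{α ∈ S} (z − α), where S = {-6, 6, -1, (2 + 2i), (2 - 2i)}.
Expanding the product yields: p(z) = z^5 -3·z^4 -32·z^3 + 116·z^2 -144·z -288.
Note conjugate pairs combine to real quadratics: (z − (2+2i))(z − (2−2i)) = z² − 4z + 8.
The resulting polynomial has degree 5 and real coefficients as required.

p(z) = z^5 -3·z^4 -32·z^3 + 116·z^2 -144·z -288.


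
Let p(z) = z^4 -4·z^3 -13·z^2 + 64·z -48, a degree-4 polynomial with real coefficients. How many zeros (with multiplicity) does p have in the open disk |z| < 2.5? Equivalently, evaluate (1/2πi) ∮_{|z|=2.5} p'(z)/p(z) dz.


The zeros of p are: 4, 1, 3, -4.
Their magnitudes are: 4, 1, 3, 4.
Zeros with |z| < R = 2.5: 1.
Count = 1.
By the argument principle, (1/2πi) ∮_{|z|=R} p'(z)/p(z) dz equals exactly this count.

Number of zeros inside |z| < 2.5: 1.


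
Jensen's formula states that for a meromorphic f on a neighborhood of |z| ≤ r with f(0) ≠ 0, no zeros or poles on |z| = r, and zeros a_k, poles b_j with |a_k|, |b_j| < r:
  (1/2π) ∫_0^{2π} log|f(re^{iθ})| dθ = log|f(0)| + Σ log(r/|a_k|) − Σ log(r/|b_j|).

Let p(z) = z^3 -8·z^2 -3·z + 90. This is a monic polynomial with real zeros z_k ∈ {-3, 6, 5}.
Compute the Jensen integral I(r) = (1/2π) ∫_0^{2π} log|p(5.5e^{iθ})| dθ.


Zeros: -3, 5, 6; r = 5.5.
Inside |z| < r: -3, 5. Outside (|z| ≥ r): 6.
p(0) = 90, so log|p(0)| = log(90) = 4.4998.
Apply Jensen: I(r) = log|p(0)| + Σ_k log(r/|z_k|), summed over zeros inside |z| < r.
  log(r/|z_k|) for z_k = -3: log(5.5/3) = 0.6061
  log(r/|z_k|) for z_k = 5: log(5.5/5) = 0.0953
  Outside zeros (6) contribute nothing to the Jensen sum.
Sum over inside zeros: 0.7014.
I(r) = log|p(0)| + (inside sum) = 4.4998 + 0.7014 = 5.2013.
Note: since some zeros are outside |z| ≤ r, the simplified n·log(r) form does NOT apply — only the inside zeros contribute.

I(r) ≈ 5.2013.


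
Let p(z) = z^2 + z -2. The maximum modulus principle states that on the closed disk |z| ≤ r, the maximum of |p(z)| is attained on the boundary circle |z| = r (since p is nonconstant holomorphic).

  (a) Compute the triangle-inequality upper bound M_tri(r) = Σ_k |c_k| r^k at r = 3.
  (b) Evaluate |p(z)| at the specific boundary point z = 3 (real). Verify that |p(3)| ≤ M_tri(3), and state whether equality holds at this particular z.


Coefficients: c_0 = -2, c_1 = 1, c_2 = 1. Radius r = 3.
Part (a). Triangle bound: M_tri(r) = Σ_k |c_k| r^k
  = |-2|·3^0 + |1|·3^1 + |1|·3^2
  = 2 + 3 + 9 = 14.
This bounds M(r) := max_{|z|=r} |p(z)| from above; equality holds iff all terms c_k z^k can be made to align in phase at a single z on |z|=r.
Part (b). At z = 3 (real, on the circle |z| = r):
  p(3) = (-2)·3^0 + (1)·3^1 + (1)·3^2 = 10.
  |p(3)| = 10.
Check: |p(3)| = 10 ≤ 14 = M_tri(3). ✓ Equality does not hold at z = 3 (the coefficients have mixed signs, so the terms do not all align in phase there).

M_tri(3) = 14; |p(3)| = 10; equality at z=3: no.


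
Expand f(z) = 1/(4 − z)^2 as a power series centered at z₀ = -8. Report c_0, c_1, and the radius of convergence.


Let w = z − z₀, so z = z₀ + w.
Then 4 − z = 4 − (z₀ + w) = (4 − z₀) − w = 12 − w.
f(z) = 1/(12 − w)^2 = (1/(12)^2) · (1 − w/(12))^{−2}.
By the binomial series (1−u)^{−2} = Σ_{n≥0} C(n+1, 1) u^n for |u|<1, with u = w/(12):
  c_n = C(n+1, 1) / (12)^(n+2).
  c_0 = 1/(12)^2 = 1/144.
  c_1 = 2/(12)^3 = 1/864.
The series is valid for |w/d| < 1, i.e. |z − z₀| < |d|.
Radius of convergence: R = |4 − z₀| = |12| = 12 (distance from z₀ to the singularity z = 4).

c_0 = 1/144, c_1 = 1/864; R = 12.


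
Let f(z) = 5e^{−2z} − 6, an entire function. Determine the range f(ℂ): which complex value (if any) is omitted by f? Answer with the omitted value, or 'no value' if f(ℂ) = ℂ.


Little Picard bounds the complement of f(ℂ) to at most one point.
e^{−2z} is never zero on ℂ, so 5·e^{−2z} takes every value in ℂ ∖ {0}. Adding -6 shifts the range to ℂ ∖ {-6}. Thus f omits exactly the value -6.

Omitted value: -6.


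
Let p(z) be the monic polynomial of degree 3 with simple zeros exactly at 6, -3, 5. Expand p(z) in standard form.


The polynomial is p(z) = ∏_{α ∈ S} (z − α), where S = {6, -3, 5}.
Expanding the product yields: p(z) = z^3 -8·z^2 -3·z + 90.
The resulting polynomial has degree 3 and real coefficients as required.

p(z) = z^3 -8·z^2 -3·z + 90.


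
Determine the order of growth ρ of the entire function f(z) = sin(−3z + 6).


sin(w) is a linear combination of e^{iw} and e^{−iw} (or e^w, e^{−w} in the hyperbolic case), so |sin(w)| ≤ e^{|w|}. With w = −3z + 6, |w| ≤ 3|z| + 6 = 3r + 6 on |z| = r, giving M(r) ≤ e^{3r + 6}, so ρ ≤ 1. On a suitable ray (z = it for sin/cos; z = t for sinh/cosh, t real → ∞), |sin(−3z + 6)| grows like e^{3|t|}/2, so ρ ≥ 1. Hence ρ = 1.
Therefore ρ = 1.

Order ρ = 1.


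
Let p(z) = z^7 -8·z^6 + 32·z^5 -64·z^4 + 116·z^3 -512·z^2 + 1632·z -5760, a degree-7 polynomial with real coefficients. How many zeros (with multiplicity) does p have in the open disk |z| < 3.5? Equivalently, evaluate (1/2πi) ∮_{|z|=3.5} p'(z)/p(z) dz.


The zeros of p are: 4, (3 + 3i), (3 - 3i), (1 + 3i), (1 - 3i), (-2 + 2i), (-2 - 2i).
Their magnitudes are: 4, 4.243, 4.243, 3.162, 3.162, 2.828, 2.828.
Zeros with |z| < R = 3.5: (1 + 3i), (1 - 3i), (-2 + 2i), (-2 - 2i).
Count = 4.
By the argument principle, (1/2πi) ∮_{|z|=R} p'(z)/p(z) dz equals exactly this count.

Number of zeros inside |z| < 3.5: 4.


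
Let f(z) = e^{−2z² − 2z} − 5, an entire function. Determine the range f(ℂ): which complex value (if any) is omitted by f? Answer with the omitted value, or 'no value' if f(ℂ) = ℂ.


Little Picard bounds the complement of f(ℂ) to at most one point.
The exponent g(z) = −2z² − 2z is a nonconstant polynomial, hence surjective onto ℂ. So e^{g(z)} takes every value in {e^w : w ∈ ℂ} = ℂ ∖ {0}. Adding -5 shifts the range to ℂ ∖ {-5}. f omits exactly -5.

Omitted value: -5.


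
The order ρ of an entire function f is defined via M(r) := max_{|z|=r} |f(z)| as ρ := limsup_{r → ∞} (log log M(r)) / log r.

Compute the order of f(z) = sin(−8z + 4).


sin(w) is a linear combination of e^{iw} and e^{−iw} (or e^w, e^{−w} in the hyperbolic case), so |sin(w)| ≤ e^{|w|}. With w = −8z + 4, |w| ≤ 8|z| + 4 = 8r + 4 on |z| = r, giving M(r) ≤ e^{8r + 4}, so ρ ≤ 1. On a suitable ray (z = it for sin/cos; z = t for sinh/cosh, t real → ∞), |sin(−8z + 4)| grows like e^{8|t|}/2, so ρ ≥ 1. Hence ρ = 1.
Therefore ρ = 1.

Order ρ = 1.


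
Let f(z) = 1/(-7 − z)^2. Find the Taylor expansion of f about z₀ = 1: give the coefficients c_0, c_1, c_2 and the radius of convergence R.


Let w = z − z₀, so z = z₀ + w.
Then -7 − z = -7 − (z₀ + w) = (-7 − z₀) − w = -8 − w.
f(z) = 1/(-8 − w)^2 = (1/(-8)^2) · (1 − w/(-8))^{−2}.
By the binomial series (1−u)^{−2} = Σ_{n≥0} C(n+1, 1) u^n for |u|<1, with u = w/(-8):
  c_n = C(n+1, 1) / (-8)^(n+2).
  c_0 = 1/(-8)^2 = 1/64.
  c_1 = 2/(-8)^3 = -1/256.
  c_2 = 3/(-8)^4 = 3/4096.
The series is valid for |w/d| < 1, i.e. |z − z₀| < |d|.
Radius of convergence: R = |-7 − z₀| = |-8| = 8 (distance from z₀ to the singularity z = -7).

c_0 = 1/64, c_1 = -1/256, c_2 = 3/4096; R = 8.


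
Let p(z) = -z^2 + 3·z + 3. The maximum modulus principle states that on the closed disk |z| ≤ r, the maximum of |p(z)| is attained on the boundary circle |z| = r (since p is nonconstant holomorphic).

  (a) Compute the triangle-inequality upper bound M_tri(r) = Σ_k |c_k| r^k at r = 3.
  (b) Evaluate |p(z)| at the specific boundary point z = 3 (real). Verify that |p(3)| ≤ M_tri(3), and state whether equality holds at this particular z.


Coefficients: c_0 = 3, c_1 = 3, c_2 = -1. Radius r = 3.
Part (a). Triangle bound: M_tri(r) = Σ_k |c_k| r^k
  = |3|·3^0 + |3|·3^1 + |-1|·3^2
  = 3 + 9 + 9 = 21.
This bounds M(r) := max_{|z|=r} |p(z)| from above; equality holds iff all terms c_k z^k can be made to align in phase at a single z on |z|=r.
Part (b). At z = 3 (real, on the circle |z| = r):
  p(3) = (3)·3^0 + (3)·3^1 + (-1)·3^2 = 3.
  |p(3)| = 3.
Check: |p(3)| = 3 ≤ 21 = M_tri(3). ✓ Equality does not hold at z = 3 (the coefficients have mixed signs, so the terms do not all align in phase there).

M_tri(3) = 21; |p(3)| = 3; equality at z=3: no.


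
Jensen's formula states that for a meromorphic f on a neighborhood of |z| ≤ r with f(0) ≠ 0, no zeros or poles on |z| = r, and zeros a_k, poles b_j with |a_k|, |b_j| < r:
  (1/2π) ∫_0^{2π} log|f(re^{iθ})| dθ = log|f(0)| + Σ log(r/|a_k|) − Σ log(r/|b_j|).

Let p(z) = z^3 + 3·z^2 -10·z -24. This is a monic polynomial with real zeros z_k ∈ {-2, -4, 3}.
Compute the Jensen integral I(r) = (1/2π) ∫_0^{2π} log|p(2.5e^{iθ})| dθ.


Zeros: -4, -2, 3; r = 2.5.
Inside |z| < r: -2. Outside (|z| ≥ r): -4, 3.
p(0) = -24, so log|p(0)| = log(24) = 3.1781.
Apply Jensen: I(r) = log|p(0)| + Σ_k log(r/|z_k|), summed over zeros inside |z| < r.
  log(r/|z_k|) for z_k = -2: log(2.5/2) = 0.2231
  Outside zeros (-4, 3) contribute nothing to the Jensen sum.
Sum over inside zeros: 0.2231.
I(r) = log|p(0)| + (inside sum) = 3.1781 + 0.2231 = 3.4012.
Note: since some zeros are outside |z| ≤ r, the simplified n·log(r) form does NOT apply — only the inside zeros contribute.

I(r) ≈ 3.4012.


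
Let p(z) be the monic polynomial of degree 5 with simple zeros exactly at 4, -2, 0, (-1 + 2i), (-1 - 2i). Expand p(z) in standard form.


The polynomial is p(z) = ∏_{α ∈ S} (z − α), where S = {4, -2, 0, (-1 + 2i), (-1 - 2i)}.
Expanding the product yields: p(z) = z^5 -7·z^3 -26·z^2 -40·z.
Note conjugate pairs combine to real quadratics: (z − (-1+2i))(z − (-1−2i)) = z² + 2z + 5.
The resulting polynomial has degree 5 and real coefficients as required.

p(z) = z^5 -7·z^3 -26·z^2 -40·z.


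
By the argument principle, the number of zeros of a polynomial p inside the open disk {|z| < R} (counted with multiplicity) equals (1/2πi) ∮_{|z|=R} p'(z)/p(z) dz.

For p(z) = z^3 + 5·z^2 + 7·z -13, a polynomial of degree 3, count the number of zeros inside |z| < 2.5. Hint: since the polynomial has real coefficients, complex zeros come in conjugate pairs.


The zeros of p are: (-3 + 2i), (-3 - 2i), 1.
Their magnitudes are: 3.606, 3.606, 1.
Zeros with |z| < R = 2.5: 1.
Count = 1.
By the argument principle, (1/2πi) ∮_{|z|=R} p'(z)/p(z) dz equals exactly this count.

Number of zeros inside |z| < 2.5: 1.


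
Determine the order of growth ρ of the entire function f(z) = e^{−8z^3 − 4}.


|e^{−8z^3 − 4}| = e^{Re(-8·z^3) + -4} ≤ e^{8|z|^3 + -4} = e^{8r^3 + -4} on |z| = r, so ρ ≤ 3. Choosing z on |z|=r so that -8·z^3 is real positive (always possible by picking arg z appropriately) gives |f(z)| = e^{8r^3 + -4}, matching the bound. The additive constant -4 does not affect log log M(r) ~ 3·log r. Hence ρ = 3.
Therefore ρ = 3.

Order ρ = 3.


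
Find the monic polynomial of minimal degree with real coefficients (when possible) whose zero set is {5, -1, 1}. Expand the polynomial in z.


The polynomial is p(z) = ∏_{α ∈ S} (z − α), where S = {5, -1, 1}.
Expanding the product yields: p(z) = z^3 -5·z^2 -z + 5.
The resulting polynomial has degree 3 and real coefficients as required.

p(z) = z^3 -5·z^2 -z + 5.


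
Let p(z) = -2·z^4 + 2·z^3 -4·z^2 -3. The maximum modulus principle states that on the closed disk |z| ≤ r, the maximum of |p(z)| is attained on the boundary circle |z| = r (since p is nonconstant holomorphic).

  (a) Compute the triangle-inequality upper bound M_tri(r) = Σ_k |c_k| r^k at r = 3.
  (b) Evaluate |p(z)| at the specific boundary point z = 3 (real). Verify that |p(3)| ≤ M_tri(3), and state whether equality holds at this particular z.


Coefficients: c_0 = -3, c_1 = 0, c_2 = -4, c_3 = 2, c_4 = -2. Radius r = 3.
Part (a). Triangle bound: M_tri(r) = Σ_k |c_k| r^k
  = |-3|·3^0 + |0|·3^1 + |-4|·3^2 + |2|·3^3 + |-2|·3^4
  = 3 + 0 + 36 + 54 + 162 = 255.
This bounds M(r) := max_{|z|=r} |p(z)| from above; equality holds iff all terms c_k z^k can be made to align in phase at a single z on |z|=r.
Part (b). At z = 3 (real, on the circle |z| = r):
  p(3) = (-3)·3^0 + (0)·3^1 + (-4)·3^2 + (2)·3^3 + (-2)·3^4 = -147.
  |p(3)| = 147.
Check: |p(3)| = 147 ≤ 255 = M_tri(3). ✓ Equality does not hold at z = 3 (the coefficients have mixed signs, so the terms do not all align in phase there).

M_tri(3) = 255; |p(3)| = 147; equality at z=3: no.


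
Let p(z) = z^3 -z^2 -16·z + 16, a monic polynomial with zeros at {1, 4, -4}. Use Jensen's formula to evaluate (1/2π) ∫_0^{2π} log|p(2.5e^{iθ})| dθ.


Zeros: -4, 1, 4; r = 2.5.
Inside |z| < r: 1. Outside (|z| ≥ r): -4, 4.
p(0) = 16, so log|p(0)| = log(16) = 2.7726.
Apply Jensen: I(r) = log|p(0)| + Σ_k log(r/|z_k|), summed over zeros inside |z| < r.
  log(r/|z_k|) for z_k = 1: log(2.5/1) = 0.9163
  Outside zeros (-4, 4) contribute nothing to the Jensen sum.
Sum over inside zeros: 0.9163.
I(r) = log|p(0)| + (inside sum) = 2.7726 + 0.9163 = 3.6889.
Note: since some zeros are outside |z| ≤ r, the simplified n·log(r) form does NOT apply — only the inside zeros contribute.

I(r) ≈ 3.6889.


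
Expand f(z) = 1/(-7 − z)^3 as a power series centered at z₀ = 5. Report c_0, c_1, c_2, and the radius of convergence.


Let w = z − z₀, so z = z₀ + w.
Then -7 − z = -7 − (z₀ + w) = (-7 − z₀) − w = -12 − w.
f(z) = 1/(-12 − w)^3 = (1/(-12)^3) · (1 − w/(-12))^{−3}.
By the binomial series (1−u)^{−3} = Σ_{n≥0} C(n+2, 2) u^n for |u|<1, with u = w/(-12):
  c_n = C(n+2, 2) / (-12)^(n+3).
  c_0 = 1/(-12)^3 = -1/1728.
  c_1 = 3/(-12)^4 = 1/6912.
  c_2 = 6/(-12)^5 = -1/41472.
The series is valid for |w/d| < 1, i.e. |z − z₀| < |d|.
Radius of convergence: R = |-7 − z₀| = |-12| = 12 (distance from z₀ to the singularity z = -7).

c_0 = -1/1728, c_1 = 1/6912, c_2 = -1/41472; R = 12.


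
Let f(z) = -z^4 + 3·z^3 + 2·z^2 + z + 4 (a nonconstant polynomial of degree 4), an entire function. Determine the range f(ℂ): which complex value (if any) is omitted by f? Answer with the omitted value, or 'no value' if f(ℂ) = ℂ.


Little Picard bounds the complement of f(ℂ) to at most one point.
For every w ∈ ℂ, the equation p(z) − w = 0 is a nonconstant polynomial in z and hence has at least one root by the fundamental theorem of algebra. So p is surjective onto ℂ, omitting no value.

Omitted value: no value.


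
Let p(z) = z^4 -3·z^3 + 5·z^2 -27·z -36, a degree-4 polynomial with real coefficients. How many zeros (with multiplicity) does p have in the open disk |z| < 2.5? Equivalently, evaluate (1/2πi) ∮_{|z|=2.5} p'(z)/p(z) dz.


The zeros of p are: -1, 4, (0 + 3i), (0 - 3i).
Their magnitudes are: 1, 4, 3, 3.
Zeros with |z| < R = 2.5: -1.
Count = 1.
By the argument principle, (1/2πi) ∮_{|z|=R} p'(z)/p(z) dz equals exactly this count.

Number of zeros inside |z| < 2.5: 1.


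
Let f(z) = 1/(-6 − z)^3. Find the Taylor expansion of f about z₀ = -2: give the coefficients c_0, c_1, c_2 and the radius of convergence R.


Let w = z − z₀, so z = z₀ + w.
Then -6 − z = -6 − (z₀ + w) = (-6 − z₀) − w = -4 − w.
f(z) = 1/(-4 − w)^3 = (1/(-4)^3) · (1 − w/(-4))^{−3}.
By the binomial series (1−u)^{−3} = Σ_{n≥0} C(n+2, 2) u^n for |u|<1, with u = w/(-4):
  c_n = C(n+2, 2) / (-4)^(n+3).
  c_0 = 1/(-4)^3 = -1/64.
  c_1 = 3/(-4)^4 = 3/256.
  c_2 = 6/(-4)^5 = -3/512.
The series is valid for |w/d| < 1, i.e. |z − z₀| < |d|.
Radius of convergence: R = |-6 − z₀| = |-4| = 4 (distance from z₀ to the singularity z = -6).

c_0 = -1/64, c_1 = 3/256, c_2 = -3/512; R = 4.


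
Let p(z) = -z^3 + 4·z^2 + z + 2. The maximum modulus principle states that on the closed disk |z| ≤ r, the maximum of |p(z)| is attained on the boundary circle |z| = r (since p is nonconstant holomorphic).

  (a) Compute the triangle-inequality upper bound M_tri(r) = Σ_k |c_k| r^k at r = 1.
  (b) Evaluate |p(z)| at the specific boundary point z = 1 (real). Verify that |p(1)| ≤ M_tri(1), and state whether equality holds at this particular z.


Coefficients: c_0 = 2, c_1 = 1, c_2 = 4, c_3 = -1. Radius r = 1.
Part (a). Triangle bound: M_tri(r) = Σ_k |c_k| r^k
  = |2|·1^0 + |1|·1^1 + |4|·1^2 + |-1|·1^3
  = 2 + 1 + 4 + 1 = 8.
This bounds M(r) := max_{|z|=r} |p(z)| from above; equality holds iff all terms c_k z^k can be made to align in phase at a single z on |z|=r.
Part (b). At z = 1 (real, on the circle |z| = r):
  p(1) = (2)·1^0 + (1)·1^1 + (4)·1^2 + (-1)·1^3 = 6.
  |p(1)| = 6.
Check: |p(1)| = 6 ≤ 8 = M_tri(1). ✓ Equality does not hold at z = 1 (the coefficients have mixed signs, so the terms do not all align in phase there).

M_tri(1) = 8; |p(1)| = 6; equality at z=1: no.


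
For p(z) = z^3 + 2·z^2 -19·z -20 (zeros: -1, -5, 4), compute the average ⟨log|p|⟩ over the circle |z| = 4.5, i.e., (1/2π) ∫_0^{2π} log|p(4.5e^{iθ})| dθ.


Zeros: -5, -1, 4; r = 4.5.
Inside |z| < r: -1, 4. Outside (|z| ≥ r): -5.
p(0) = -20, so log|p(0)| = log(20) = 2.9957.
Apply Jensen: I(r) = log|p(0)| + Σ_k log(r/|z_k|), summed over zeros inside |z| < r.
  log(r/|z_k|) for z_k = -1: log(4.5/1) = 1.5041
  log(r/|z_k|) for z_k = 4: log(4.5/4) = 0.1178
  Outside zeros (-5) contribute nothing to the Jensen sum.
Sum over inside zeros: 1.6219.
I(r) = log|p(0)| + (inside sum) = 2.9957 + 1.6219 = 4.6176.
Note: since some zeros are outside |z| ≤ r, the simplified n·log(r) form does NOT apply — only the inside zeros contribute.

I(r) ≈ 4.6176.


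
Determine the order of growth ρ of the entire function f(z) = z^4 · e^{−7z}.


M(r) = max_{|z|=r} |1|·|z|^4·|e^{−7z}| = 1·r^4 · e^{7r^1} (the factors attain their maxima compatibly on |z|=r). Then log M(r) = log 1 + 4·log r + 7r^1, dominated by the last term, so log log M(r) ~ 1·log r. The polynomial factor 1z^4 contributes only a log r term and does not affect the order. ρ = 1.
Therefore ρ = 1.

Order ρ = 1.


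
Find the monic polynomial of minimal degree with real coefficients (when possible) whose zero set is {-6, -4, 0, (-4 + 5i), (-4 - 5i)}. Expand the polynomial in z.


The polynomial is p(z) = ∏_{α ∈ S} (z − α), where S = {-6, -4, 0, (-4 + 5i), (-4 - 5i)}.
Expanding the product yields: p(z) = z^5 + 18·z^4 + 145·z^3 + 602·z^2 + 984·z.
Note conjugate pairs combine to real quadratics: (z − (-4+5i))(z − (-4−5i)) = z² + 8z + 41.
The resulting polynomial has degree 5 and real coefficients as required.

p(z) = z^5 + 18·z^4 + 145·z^3 + 602·z^2 + 984·z.


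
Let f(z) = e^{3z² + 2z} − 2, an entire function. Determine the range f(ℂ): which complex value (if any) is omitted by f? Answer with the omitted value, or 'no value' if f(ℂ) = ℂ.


Little Picard bounds the complement of f(ℂ) to at most one point.
The exponent g(z) = 3z² + 2z is a nonconstant polynomial, hence surjective onto ℂ. So e^{g(z)} takes every value in {e^w : w ∈ ℂ} = ℂ ∖ {0}. Adding -2 shifts the range to ℂ ∖ {-2}. f omits exactly -2.

Omitted value: -2.


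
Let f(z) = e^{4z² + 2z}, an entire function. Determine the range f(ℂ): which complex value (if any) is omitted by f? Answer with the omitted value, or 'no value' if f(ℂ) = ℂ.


Little Picard bounds the complement of f(ℂ) to at most one point.
The exponent g(z) = 4z² + 2z is a nonconstant polynomial, hence surjective onto ℂ. So e^{g(z)} takes every value in {e^w : w ∈ ℂ} = ℂ ∖ {0}. Adding 0 shifts the range to ℂ ∖ {0}. f omits exactly 0.

Omitted value: 0.


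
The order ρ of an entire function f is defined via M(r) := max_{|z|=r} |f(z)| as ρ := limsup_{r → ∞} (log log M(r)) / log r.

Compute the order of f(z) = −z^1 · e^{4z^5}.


M(r) = max_{|z|=r} |-1|·|z|^1·|e^{4z^5}| = 1·r^1 · e^{4r^5} (the factors attain their maxima compatibly on |z|=r). Then log M(r) = log 1 + 1·log r + 4r^5, dominated by the last term, so log log M(r) ~ 5·log r. The polynomial factor -1z^1 contributes only a log r term and does not affect the order. ρ = 5.
Therefore ρ = 5.

Order ρ = 5.


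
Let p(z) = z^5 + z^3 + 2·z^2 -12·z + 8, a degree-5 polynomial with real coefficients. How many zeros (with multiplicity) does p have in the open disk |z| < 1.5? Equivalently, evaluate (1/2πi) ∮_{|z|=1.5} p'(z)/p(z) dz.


The zeros of p are: 1, 1, -2, (0 + 2i), (0 - 2i).
Their magnitudes are: 1, 1, 2, 2, 2.
Zeros with |z| < R = 1.5: 1, 1.
Count = 2.
By the argument principle, (1/2πi) ∮_{|z|=R} p'(z)/p(z) dz equals exactly this count.

Number of zeros inside |z| < 1.5: 2.


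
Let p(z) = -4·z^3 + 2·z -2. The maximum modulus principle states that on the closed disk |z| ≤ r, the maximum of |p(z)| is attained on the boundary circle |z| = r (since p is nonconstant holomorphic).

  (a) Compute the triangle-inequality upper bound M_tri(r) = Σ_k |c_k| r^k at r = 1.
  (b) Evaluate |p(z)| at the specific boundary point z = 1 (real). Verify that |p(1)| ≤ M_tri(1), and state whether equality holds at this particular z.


Coefficients: c_0 = -2, c_1 = 2, c_2 = 0, c_3 = -4. Radius r = 1.
Part (a). Triangle bound: M_tri(r) = Σ_k |c_k| r^k
  = |-2|·1^0 + |2|·1^1 + |0|·1^2 + |-4|·1^3
  = 2 + 2 + 0 + 4 = 8.
This bounds M(r) := max_{|z|=r} |p(z)| from above; equality holds iff all terms c_k z^k can be made to align in phase at a single z on |z|=r.
Part (b). At z = 1 (real, on the circle |z| = r):
  p(1) = (-2)·1^0 + (2)·1^1 + (0)·1^2 + (-4)·1^3 = -4.
  |p(1)| = 4.
Check: |p(1)| = 4 ≤ 8 = M_tri(1). ✓ Equality does not hold at z = 1 (the coefficients have mixed signs, so the terms do not all align in phase there).

M_tri(1) = 8; |p(1)| = 4; equality at z=1: no.


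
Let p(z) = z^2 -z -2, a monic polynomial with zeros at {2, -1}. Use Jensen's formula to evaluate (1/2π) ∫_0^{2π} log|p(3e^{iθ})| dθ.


Zeros: -1, 2; r = 3.
Inside |z| < r: -1, 2. Outside (|z| ≥ r): ∅.
p(0) = -2, so log|p(0)| = log(2) = 0.6931.
Apply Jensen: I(r) = log|p(0)| + Σ_k log(r/|z_k|), summed over zeros inside |z| < r.
  log(r/|z_k|) for z_k = 2: log(3/2) = 0.4055
  log(r/|z_k|) for z_k = -1: log(3/1) = 1.0986
Sum over inside zeros: 1.5041.
I(r) = log|p(0)| + (inside sum) = 0.6931 + 1.5041 = 2.1972.
Closed form (all zeros inside, monic): I(r) = n·log(r) = 2·log(3) = 2.1972. ✓

I(r) ≈ 2.1972.


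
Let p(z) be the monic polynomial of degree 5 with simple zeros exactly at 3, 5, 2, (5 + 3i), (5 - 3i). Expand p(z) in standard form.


The polynomial is p(z) = ∏_{α ∈ S} (z − α), where S = {3, 5, 2, (5 + 3i), (5 - 3i)}.
Expanding the product yields: p(z) = z^5 -20·z^4 + 165·z^3 -680·z^2 + 1354·z -1020.
Note conjugate pairs combine to real quadratics: (z − (5+3i))(z − (5−3i)) = z² − 10z + 34.
The resulting polynomial has degree 5 and real coefficients as required.

p(z) = z^5 -20·z^4 + 165·z^3 -680·z^2 + 1354·z -1020.


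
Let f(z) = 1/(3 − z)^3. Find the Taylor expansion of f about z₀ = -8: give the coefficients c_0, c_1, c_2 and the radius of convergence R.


Let w = z − z₀, so z = z₀ + w.
Then 3 − z = 3 − (z₀ + w) = (3 − z₀) − w = 11 − w.
f(z) = 1/(11 − w)^3 = (1/(11)^3) · (1 − w/(11))^{−3}.
By the binomial series (1−u)^{−3} = Σ_{n≥0} C(n+2, 2) u^n for |u|<1, with u = w/(11):
  c_n = C(n+2, 2) / (11)^(n+3).
  c_0 = 1/(11)^3 = 1/1331.
  c_1 = 3/(11)^4 = 3/14641.
  c_2 = 6/(11)^5 = 6/161051.
The series is valid for |w/d| < 1, i.e. |z − z₀| < |d|.
Radius of convergence: R = |3 − z₀| = |11| = 11 (distance from z₀ to the singularity z = 3).

c_0 = 1/1331, c_1 = 3/14641, c_2 = 6/161051; R = 11.


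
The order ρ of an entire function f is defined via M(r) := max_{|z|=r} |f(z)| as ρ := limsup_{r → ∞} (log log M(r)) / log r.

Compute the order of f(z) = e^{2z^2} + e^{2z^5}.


Each summand is entire of order 2 and 5 respectively (as in the single-exponential case). The order of a sum is at most the max of the orders, so ρ ≤ 5. For the lower bound: on |z|=r choose arg z so that 2z^5 is real positive; then |e^{2z^5}| = e^{2r^5} while |e^{2z^2}| ≤ e^{2r^2} = o(e^{2r^5}). So |f| ≥ e^{2r^5}(1 − o(1)) and ρ ≥ 5. Hence ρ = max(2, 5) = 5.
Therefore ρ = 5.

Order ρ = 5.


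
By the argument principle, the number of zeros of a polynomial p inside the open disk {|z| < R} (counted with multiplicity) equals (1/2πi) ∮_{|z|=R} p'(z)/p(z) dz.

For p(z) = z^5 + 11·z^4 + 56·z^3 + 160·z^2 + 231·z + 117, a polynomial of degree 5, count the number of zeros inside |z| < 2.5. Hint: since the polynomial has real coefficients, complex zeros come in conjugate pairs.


The zeros of p are: -3, (-2 + 3i), (-2 - 3i), -1, -3.
Their magnitudes are: 3, 3.606, 3.606, 1, 3.
Zeros with |z| < R = 2.5: -1.
Count = 1.
By the argument principle, (1/2πi) ∮_{|z|=R} p'(z)/p(z) dz equals exactly this count.

Number of zeros inside |z| < 2.5: 1.


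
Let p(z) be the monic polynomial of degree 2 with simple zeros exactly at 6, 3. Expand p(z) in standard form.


The polynomial is p(z) = ∏_{α ∈ S} (z − α), where S = {6, 3}.
Expanding the product yields: p(z) = z^2 -9·z + 18.
The resulting polynomial has degree 2 and real coefficients as required.

p(z) = z^2 -9·z + 18.


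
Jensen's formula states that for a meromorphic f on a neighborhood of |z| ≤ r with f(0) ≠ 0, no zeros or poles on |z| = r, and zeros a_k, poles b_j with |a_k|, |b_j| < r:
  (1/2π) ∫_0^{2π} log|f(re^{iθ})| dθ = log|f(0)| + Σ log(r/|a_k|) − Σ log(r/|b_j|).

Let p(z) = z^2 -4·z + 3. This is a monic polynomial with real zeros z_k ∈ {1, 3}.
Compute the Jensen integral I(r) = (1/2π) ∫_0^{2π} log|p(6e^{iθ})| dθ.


Zeros: 1, 3; r = 6.
Inside |z| < r: 1, 3. Outside (|z| ≥ r): ∅.
p(0) = 3, so log|p(0)| = log(3) = 1.0986.
Apply Jensen: I(r) = log|p(0)| + Σ_k log(r/|z_k|), summed over zeros inside |z| < r.
  log(r/|z_k|) for z_k = 1: log(6/1) = 1.7918
  log(r/|z_k|) for z_k = 3: log(6/3) = 0.6931
Sum over inside zeros: 2.4849.
I(r) = log|p(0)| + (inside sum) = 1.0986 + 2.4849 = 3.5835.
Closed form (all zeros inside, monic): I(r) = n·log(r) = 2·log(6) = 3.5835. ✓

I(r) ≈ 3.5835.


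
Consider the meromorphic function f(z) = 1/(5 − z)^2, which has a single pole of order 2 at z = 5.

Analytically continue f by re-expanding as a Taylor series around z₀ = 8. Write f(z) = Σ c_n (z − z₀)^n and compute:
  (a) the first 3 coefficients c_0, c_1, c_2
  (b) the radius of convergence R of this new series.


Let w = z − z₀, so z = z₀ + w.
Then 5 − z = 5 − (z₀ + w) = (5 − z₀) − w = -3 − w.
f(z) = 1/(-3 − w)^2 = (1/(-3)^2) · (1 − w/(-3))^{−2}.
By the binomial series (1−u)^{−2} = Σ_{n≥0} C(n+1, 1) u^n for |u|<1, with u = w/(-3):
  c_n = C(n+1, 1) / (-3)^(n+2).
  c_0 = 1/(-3)^2 = 1/9.
  c_1 = 2/(-3)^3 = -2/27.
  c_2 = 3/(-3)^4 = 1/27.
The series is valid for |w/d| < 1, i.e. |z − z₀| < |d|.
Radius of convergence: R = |5 − z₀| = |-3| = 3 (distance from z₀ to the singularity z = 5).

c_0 = 1/9, c_1 = -2/27, c_2 = 1/27; R = 3.


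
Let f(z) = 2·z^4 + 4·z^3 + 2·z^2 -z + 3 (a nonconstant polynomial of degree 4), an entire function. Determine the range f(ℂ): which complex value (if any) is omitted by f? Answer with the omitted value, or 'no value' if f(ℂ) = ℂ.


Little Picard bounds the complement of f(ℂ) to at most one point.
For every w ∈ ℂ, the equation p(z) − w = 0 is a nonconstant polynomial in z and hence has at least one root by the fundamental theorem of algebra. So p is surjective onto ℂ, omitting no value.

Omitted value: no value.


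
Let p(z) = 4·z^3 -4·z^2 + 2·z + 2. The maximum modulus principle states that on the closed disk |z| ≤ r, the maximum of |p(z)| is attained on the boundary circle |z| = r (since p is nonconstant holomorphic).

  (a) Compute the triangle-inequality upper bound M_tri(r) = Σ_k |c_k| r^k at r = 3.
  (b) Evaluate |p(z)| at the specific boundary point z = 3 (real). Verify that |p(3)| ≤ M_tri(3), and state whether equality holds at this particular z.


Coefficients: c_0 = 2, c_1 = 2, c_2 = -4, c_3 = 4. Radius r = 3.
Part (a). Triangle bound: M_tri(r) = Σ_k |c_k| r^k
  = |2|·3^0 + |2|·3^1 + |-4|·3^2 + |4|·3^3
  = 2 + 6 + 36 + 108 = 152.
This bounds M(r) := max_{|z|=r} |p(z)| from above; equality holds iff all terms c_k z^k can be made to align in phase at a single z on |z|=r.
Part (b). At z = 3 (real, on the circle |z| = r):
  p(3) = (2)·3^0 + (2)·3^1 + (-4)·3^2 + (4)·3^3 = 80.
  |p(3)| = 80.
Check: |p(3)| = 80 ≤ 152 = M_tri(3). ✓ Equality does not hold at z = 3 (the coefficients have mixed signs, so the terms do not all align in phase there).

M_tri(3) = 152; |p(3)| = 80; equality at z=3: no.


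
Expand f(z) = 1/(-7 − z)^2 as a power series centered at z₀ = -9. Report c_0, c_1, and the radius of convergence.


Let w = z − z₀, so z = z₀ + w.
Then -7 − z = -7 − (z₀ + w) = (-7 − z₀) − w = 2 − w.
f(z) = 1/(2 − w)^2 = (1/(2)^2) · (1 − w/(2))^{−2}.
By the binomial series (1−u)^{−2} = Σ_{n≥0} C(n+1, 1) u^n for |u|<1, with u = w/(2):
  c_n = C(n+1, 1) / (2)^(n+2).
  c_0 = 1/(2)^2 = 1/4.
  c_1 = 2/(2)^3 = 1/4.
The series is valid for |w/d| < 1, i.e. |z − z₀| < |d|.
Radius of convergence: R = |-7 − z₀| = |2| = 2 (distance from z₀ to the singularity z = -7).

c_0 = 1/4, c_1 = 1/4; R = 2.


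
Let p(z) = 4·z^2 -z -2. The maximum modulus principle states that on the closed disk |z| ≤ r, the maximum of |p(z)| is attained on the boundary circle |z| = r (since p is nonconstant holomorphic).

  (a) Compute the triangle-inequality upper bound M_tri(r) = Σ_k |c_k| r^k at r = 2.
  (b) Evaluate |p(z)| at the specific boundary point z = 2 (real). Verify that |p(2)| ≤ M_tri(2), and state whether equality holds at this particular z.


Coefficients: c_0 = -2, c_1 = -1, c_2 = 4. Radius r = 2.
Part (a). Triangle bound: M_tri(r) = Σ_k |c_k| r^k
  = |-2|·2^0 + |-1|·2^1 + |4|·2^2
  = 2 + 2 + 16 = 20.
This bounds M(r) := max_{|z|=r} |p(z)| from above; equality holds iff all terms c_k z^k can be made to align in phase at a single z on |z|=r.
Part (b). At z = 2 (real, on the circle |z| = r):
  p(2) = (-2)·2^0 + (-1)·2^1 + (4)·2^2 = 12.
  |p(2)| = 12.
Check: |p(2)| = 12 ≤ 20 = M_tri(2). ✓ Equality does not hold at z = 2 (the coefficients have mixed signs, so the terms do not all align in phase there).

M_tri(2) = 20; |p(2)| = 12; equality at z=2: no.


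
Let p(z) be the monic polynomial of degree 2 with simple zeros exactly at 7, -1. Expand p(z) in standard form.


The polynomial is p(z) = ∏_{α ∈ S} (z − α), where S = {7, -1}.
Expanding the product yields: p(z) = z^2 -6·z -7.
The resulting polynomial has degree 2 and real coefficients as required.

p(z) = z^2 -6·z -7.


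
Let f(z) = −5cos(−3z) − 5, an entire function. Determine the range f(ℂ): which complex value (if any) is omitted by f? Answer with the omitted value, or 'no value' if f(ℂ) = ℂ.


Little Picard bounds the complement of f(ℂ) to at most one point.
cos is entire and surjective onto ℂ: for every w ∈ ℂ, cos(ζ) = w has a solution ζ ∈ ℂ (e.g., via the complex inverse arccos). With ζ = −3z this gives z = ζ/(-3). Then -5·cos(−3z) takes every value in -5·ℂ = ℂ, and adding -5 is a bijection of ℂ. So f is surjective and omits no value. (Note: only on the real line is cos bounded by [−1, 1].)

Omitted value: no value.
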